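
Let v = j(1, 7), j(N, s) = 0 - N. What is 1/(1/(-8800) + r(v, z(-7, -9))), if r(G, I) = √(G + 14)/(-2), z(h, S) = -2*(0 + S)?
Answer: 8800/251679999 - 38720000*√13/251679999 ≈ -0.55467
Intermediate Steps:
z(h, S) = -2*S
j(N, s) = -N
v = -1 (v = -1*1 = -1)
r(G, I) = -√(14 + G)/2 (r(G, I) = √(14 + G)*(-½) = -√(14 + G)/2)
1/(1/(-8800) + r(v, z(-7, -9))) = 1/(1/(-8800) - √(14 - 1)/2) = 1/(-1/8800 - √13/2)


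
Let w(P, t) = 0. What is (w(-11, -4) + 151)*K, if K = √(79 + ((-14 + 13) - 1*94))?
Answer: 604*I ≈ 604.0*I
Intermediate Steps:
K = 4*I (K = √(79 + (-1 - 94)) = √(79 - 95) = √(-16) = 4*I ≈ 4.0*I)
(w(-11, -4) + 151)*K = (0 + 151)*(4*I) = 151*(4*I) = 604*I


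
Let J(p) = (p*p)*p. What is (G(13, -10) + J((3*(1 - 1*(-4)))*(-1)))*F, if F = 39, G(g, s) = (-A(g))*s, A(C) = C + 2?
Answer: -125775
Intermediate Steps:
A(C) = 2 + C
J(p) = p³ (J(p) = p²*p = p³)
G(g, s) = s*(-2 - g) (G(g, s) = (-(2 + g))*s = (-2 - g)*s = s*(-2 - g))
(G(13, -10) + J((3*(1 - 1*(-4)))*(-1)))*F = (-1*(-10)*(2 + 13) + ((3*(1 - 1*(-4)))*(-1))³)*39 = (-1*(-10)*15 + ((3*(1 + 4))*(-1))³)*39 = (150 + ((3*5)*(-1))³)*39 = (150 + (15*(-1))³)*39 = (150 + (-15)³)*39 = (150 - 3375)*39 = -3225*39 = -125775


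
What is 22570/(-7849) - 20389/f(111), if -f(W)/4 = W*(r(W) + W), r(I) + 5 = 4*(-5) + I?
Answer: -1814119499/686536332 ≈ -2.6424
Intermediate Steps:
r(I) = -25 + I (r(I) = -5 + (4*(-5) + I) = -5 + (-20 + I) = -25 + I)
f(W) = -4*W*(-25 + 2*W) (f(W) = -4*W*((-25 + W) + W) = -4*W*(-25 + 2*W))
22570/(-7849) - 20389/f(111) = 22570/(-7849) - 20389*1/(444*(25 - 2*111)) = 22570*(-1/7849) - 20389*1/(444*(25 - 222)) = -22570/7849 - 20389/(4*111*(-197)) = -22570/7849 - 20389/(-87468) = -22570/7849 - 20389*(-1/87468) = -22570/7849 + 20389/87468 = -1814119499/686536332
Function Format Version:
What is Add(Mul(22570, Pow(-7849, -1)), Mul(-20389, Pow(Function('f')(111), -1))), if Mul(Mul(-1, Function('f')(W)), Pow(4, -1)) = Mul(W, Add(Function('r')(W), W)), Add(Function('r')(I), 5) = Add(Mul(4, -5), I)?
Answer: Rational(-1814119499, 686536332) ≈ -2.6424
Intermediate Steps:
Function('r')(I) = Add(-25, I) (Function('r')(I) = Add(-5, Add(Mul(4, -5), I)) = Add(-5, Add(-20, I)) = Add(-25, I))
Function('f')(W) = Mul(-4, W, Add(-25, Mul(2, W))) (Function('f')(W) = Mul(-4, Mul(W, Add(Add(-25, W), W))) = Mul(-4, Mul(W, Add(-25, Mul(2, W)))) = Mul(-4, W, Add(-25, Mul(2, W))))
Add(Mul(22570, Pow(-7849, -1)), Mul(-20389, Pow(Function('f')(111), -1))) = Add(Mul(22570, Pow(-7849, -1)), Mul(-20389, Pow(Mul(4, 111, Add(25, Mul(-2, 111))), -1))) = Add(Mul(22570, Rational(-1, 7849)), Mul(-20389, Pow(Mul(4, 111, Add(25, -222)), -1))) = Add(Rational(-22570, 7849), Mul(-20389, Pow(Mul(4, 111, -197), -1))) = Add(Rational(-22570, 7849), Mul(-20389, Pow(-87468, -1))) = Add(Rational(-22570, 7849), Mul(-20389, Rational(-1, 87468))) = Add(Rational(-22570, 7849), Rational(20389, 87468)) = Rational(-1814119499, 686536332)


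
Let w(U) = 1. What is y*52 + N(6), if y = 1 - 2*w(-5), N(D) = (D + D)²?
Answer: 92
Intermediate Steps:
N(D) = 4*D² (N(D) = (2*D)² = 4*D²)
y = -1 (y = 1 - 2*1 = 1 - 2 = -1)
y*52 + N(6) = -1*52 + 4*6² = -52 + 4*36 = -52 + 144 = 92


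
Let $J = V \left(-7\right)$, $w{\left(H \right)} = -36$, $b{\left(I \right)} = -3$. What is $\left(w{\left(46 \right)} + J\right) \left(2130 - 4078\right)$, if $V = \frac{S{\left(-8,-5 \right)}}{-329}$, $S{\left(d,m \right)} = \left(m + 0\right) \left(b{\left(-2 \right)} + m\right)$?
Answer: $\frac{3218096}{47} \approx 68470.0$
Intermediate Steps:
$S{\left(d,m \right)} = m \left(-3 + m\right)$ ($S{\left(d,m \right)} = \left(m + 0\right) \left(-3 + m\right) = m \left(-3 + m\right)$)
$V = - \frac{40}{329}$ ($V = \frac{\left(-5\right) \left(-3 - 5\right)}{-329} = \left(-5\right) \left(-8\right) \left(- \frac{1}{329}\right) = 40 \left(- \frac{1}{329}\right) = - \frac{40}{329} \approx -0.12158$)
$J = \frac{40}{47}$ ($J = \left(- \frac{40}{329}\right) \left(-7\right) = \frac{40}{47} \approx 0.85106$)
$\left(w{\left(46 \right)} + J\right) \left(2130 - 4078\right) = \left(-36 + \frac{40}{47}\right) \left(2130 - 4078\right) = \left(- \frac{1652}{47}\right) \left(-1948\right) = \frac{3218096}{47}$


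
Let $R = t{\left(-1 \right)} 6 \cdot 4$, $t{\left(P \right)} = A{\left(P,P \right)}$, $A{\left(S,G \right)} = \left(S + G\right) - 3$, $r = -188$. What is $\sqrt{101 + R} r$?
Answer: $- 188 i \sqrt{19} \approx - 819.47 i$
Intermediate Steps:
$A{\left(S,G \right)} = -3 + G + S$ ($A{\left(S,G \right)} = \left(G + S\right) - 3 = -3 + G + S$)
$t{\left(P \right)} = -3 + 2 P$ ($t{\left(P \right)} = -3 + P + P = -3 + 2 P$)
$R = -120$ ($R = \left(-3 + 2 \left(-1\right)\right) 6 \cdot 4 = \left(-3 - 2\right) 6 \cdot 4 = \left(-5\right) 6 \cdot 4 = \left(-30\right) 4 = -120$)
$\sqrt{101 + R} r = \sqrt{101 - 120} \left(-188\right) = \sqrt{-19} \left(-188\right) = i \sqrt{19} \left(-188\right) = - 188 i \sqrt{19}$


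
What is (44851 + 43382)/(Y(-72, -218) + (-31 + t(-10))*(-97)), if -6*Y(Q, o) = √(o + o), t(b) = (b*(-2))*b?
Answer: 17793331479/4518662950 + 264699*I*√109/4518662950 ≈ 3.9377 + 0.00061158*I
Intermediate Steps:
t(b) = -2*b² (t(b) = (-2*b)*b = -2*b²)
Y(Q, o) = -√2*√o/6 (Y(Q, o) = -√(o + o)/6 = -√2*√o/6)
(44851 + 43382)/(Y(-72, -218) + (-31 + t(-10))*(-97)) = (44851 + 43382)/(-√2*√(-218)/6 + (-31 - 2*(-10)²)*(-97)) = 88233/(-√2*I*√218/6 + (-31 - 2*100)*(-97)) = 88233/(-I*√109/3 + (-31 - 200)*(-97)) = 88233/(-I*√109/3 - 231*(-97)) = 88233/(-I*√109/3 + 22407) = 88233/(22407 - I*√109/3)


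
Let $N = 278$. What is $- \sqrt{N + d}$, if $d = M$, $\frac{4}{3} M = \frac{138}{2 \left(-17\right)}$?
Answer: $- \frac{\sqrt{317849}}{34} \approx -16.582$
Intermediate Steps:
$M = - \frac{207}{68}$ ($M = \frac{3 \frac{138}{2 \left(-17\right)}}{4} = \frac{3 \frac{138}{-34}}{4} = \frac{3 \cdot 138 \left(- \frac{1}{34}\right)}{4} = \frac{3}{4} \left(- \frac{69}{17}\right) = - \frac{207}{68} \approx -3.0441$)
$d = - \frac{207}{68} \approx -3.0441$
$- \sqrt{N + d} = - \sqrt{278 - \frac{207}{68}} = - \sqrt{\frac{18697}{68}} = - \frac{\sqrt{317849}}{34}$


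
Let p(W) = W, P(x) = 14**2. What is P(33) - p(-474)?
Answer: 670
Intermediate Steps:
P(x) = 196
P(33) - p(-474) = 196 - 1*(-474) = 196 + 474 = 670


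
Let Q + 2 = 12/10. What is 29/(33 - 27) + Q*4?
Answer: 49/30 ≈ 1.6333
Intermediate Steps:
Q = -⅘ (Q = -2 + 12/10 = -2 + 12*(⅒) = -2 + 6/5 = -⅘ ≈ -0.80000)
29/(33 - 27) + Q*4 = 29/(33 - 27) - ⅘*4 = 29/6 - 16/5 = 49/30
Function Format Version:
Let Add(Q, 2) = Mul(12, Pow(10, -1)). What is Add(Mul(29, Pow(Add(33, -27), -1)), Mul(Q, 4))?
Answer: Rational(49, 30) ≈ 1.6333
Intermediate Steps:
Q = Rational(-4, 5) (Q = Add(-2, Mul(12, Pow(10, -1))) = Add(-2, Mul(12, Rational(1, 10))) = Add(-2, Rational(6, 5)) = Rational(-4, 5) ≈ -0.80000)
Add(Mul(29, Pow(Add(33, -27), -1)), Mul(Q, 4)) = Add(Mul(29, Pow(Add(33, -27), -1)), Mul(Rational(-4, 5), 4)) = Add(Mul(29, Pow(6, -1)), Rational(-16, 5)) = Add(Mul(29, Rational(1, 6)), Rational(-16, 5)) = Add(Rational(29, 6), Rational(-16, 5)) = Rational(49, 30)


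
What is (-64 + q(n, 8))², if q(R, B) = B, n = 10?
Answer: 3136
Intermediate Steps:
(-64 + q(n, 8))² = (-64 + 8)² = (-56)² = 3136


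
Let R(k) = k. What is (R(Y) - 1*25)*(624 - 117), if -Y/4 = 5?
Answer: -22815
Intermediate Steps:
Y = -20 (Y = -4*5 = -20)
(R(Y) - 1*25)*(624 - 117) = (-20 - 1*25)*(624 - 117) = (-20 - 25)*507 = -45*507 = -22815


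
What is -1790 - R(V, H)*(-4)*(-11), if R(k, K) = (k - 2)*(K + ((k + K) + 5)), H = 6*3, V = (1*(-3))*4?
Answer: 16074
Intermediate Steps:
V = -12 (V = -3*4 = -12)
H = 18
R(k, K) = (-2 + k)*(5 + k + 2*K) (R(k, K) = (-2 + k)*(K + ((K + k) + 5)) = (-2 + k)*(K + (5 + K + k)) = (-2 + k)*(5 + k + 2*K))
-1790 - R(V, H)*(-4)*(-11) = -1790 - (-10 + (-12)**2 - 4*18 + 3*(-12) + 2*18*(-12))*(-4)*(-11) = -1790 - (-10 + 144 - 72 - 36 - 432)*(-4)*(-11) = -1790 - (-406*(-4))*(-11) = -1790 - 1624*(-11) = -1790 - 1*(-17864) = -1790 + 17864 = 16074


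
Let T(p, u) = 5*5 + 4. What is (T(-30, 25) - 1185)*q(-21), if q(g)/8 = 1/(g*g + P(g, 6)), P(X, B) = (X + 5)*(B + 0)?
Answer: -9248/345 ≈ -26.806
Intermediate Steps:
P(X, B) = B*(5 + X) (P(X, B) = (5 + X)*B = B*(5 + X))
T(p, u) = 29 (T(p, u) = 25 + 4 = 29)
q(g) = 8/(30 + g² + 6*g) (q(g) = 8/(g*g + 6*(5 + g)) = 8/(g² + (30 + 6*g)) = 8/(30 + g² + 6*g))
(T(-30, 25) - 1185)*q(-21) = (29 - 1185)*(8/(30 + (-21)² + 6*(-21))) = -9248/(30 + 441 - 126) = -9248/345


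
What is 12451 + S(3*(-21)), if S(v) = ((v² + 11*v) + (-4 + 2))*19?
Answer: 74657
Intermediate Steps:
S(v) = -38 + 19*v² + 209*v (S(v) = ((v² + 11*v) - 2)*19 = (-2 + v² + 11*v)*19 = -38 + 19*v² + 209*v)
12451 + S(3*(-21)) = 12451 + (-38 + 19*(3*(-21))² + 209*(3*(-21))) = 12451 + (-38 + 19*(-63)² + 209*(-63)) = 12451 + (-38 + 19*3969 - 13167) = 12451 + (-38 + 75411 - 13167) = 12451 + 62206 = 74657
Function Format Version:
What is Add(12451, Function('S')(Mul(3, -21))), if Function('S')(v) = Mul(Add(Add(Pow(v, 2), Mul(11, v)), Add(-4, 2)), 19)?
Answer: 74657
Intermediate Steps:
Function('S')(v) = Add(-38, Mul(19, Pow(v, 2)), Mul(209, v)) (Function('S')(v) = Mul(Add(Add(Pow(v, 2), Mul(11, v)), -2), 19) = Mul(Add(-2, Pow(v, 2), Mul(11, v)), 19) = Add(-38, Mul(19, Pow(v, 2)), Mul(209, v)))
Add(12451, Function('S')(Mul(3, -21))) = Add(12451, Add(-38, Mul(19, Pow(Mul(3, -21), 2)), Mul(209, Mul(3, -21)))) = Add(12451, Add(-38, Mul(19, Pow(-63, 2)), Mul(209, -63))) = Add(12451, Add(-38, Mul(19, 3969), -13167)) = Add(12451, Add(-38, 75411, -13167)) = Add(12451, 62206) = 74657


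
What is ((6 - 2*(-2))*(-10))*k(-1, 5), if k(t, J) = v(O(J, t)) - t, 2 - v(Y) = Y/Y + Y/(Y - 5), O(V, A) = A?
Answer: -550/3 ≈ -183.33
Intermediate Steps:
v(Y) = 1 - Y/(-5 + Y) (v(Y) = 2 - (Y/Y + Y/(Y - 5)) = 2 - (1 + Y/(-5 + Y)) = 2 + (-1 - Y/(-5 + Y)) = 1 - Y/(-5 + Y))
k(t, J) = -t - 5/(-5 + t) (k(t, J) = -5/(-5 + t) - t = -t - 5/(-5 + t))
((6 - 2*(-2))*(-10))*k(-1, 5) = ((6 - 2*(-2))*(-10))*((-5 - 1*(-1)*(-5 - 1))/(-5 - 1)) = ((6 + 4)*(-10))*((-5 - 1*(-1)*(-6))/(-6)) = (10*(-10))*(-(-5 - 6)/6) = -(-50)*(-11)/3 = -100*11/6 = -550/3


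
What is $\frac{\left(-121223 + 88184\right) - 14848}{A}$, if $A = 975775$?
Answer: $- \frac{47887}{975775} \approx -0.049076$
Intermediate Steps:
$\frac{\left(-121223 + 88184\right) - 14848}{A} = \frac{\left(-121223 + 88184\right) - 14848}{975775} = \left(-33039 - 14848\right) \frac{1}{975775} = \left(-47887\right) \frac{1}{975775} = - \frac{47887}{975775}$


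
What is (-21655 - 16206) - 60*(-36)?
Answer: -35701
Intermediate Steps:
(-21655 - 16206) - 60*(-36) = -37861 + 2160 = -35701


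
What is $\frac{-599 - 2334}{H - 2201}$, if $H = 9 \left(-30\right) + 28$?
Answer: $\frac{419}{349} \approx 1.2006$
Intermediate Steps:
$H = -242$ ($H = -270 + 28 = -242$)
$\frac{-599 - 2334}{H - 2201} = \frac{-599 - 2334}{-242 - 2201} = - \frac{2933}{-2443} = \left(-2933\right) \left(- \frac{1}{2443}\right) = \frac{419}{349}$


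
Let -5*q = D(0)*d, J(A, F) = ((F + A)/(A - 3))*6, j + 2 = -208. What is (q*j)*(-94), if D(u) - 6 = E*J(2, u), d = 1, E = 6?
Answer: 260568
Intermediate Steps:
j = -210 (j = -2 - 208 = -210)
J(A, F) = 6*(A + F)/(-3 + A) (J(A, F) = ((A + F)/(-3 + A))*6 = 6*(A + F)/(-3 + A))
D(u) = -66 - 36*u (D(u) = 6 + 6*(6*(2 + u)/(-3 + 2)) = 6 + 6*(6*(2 + u)/(-1)) = 6 + 6*(6*(-1)*(2 + u)) = 6 + 6*(-12 - 6*u) = 6 + (-72 - 36*u) = -66 - 36*u)
q = 66/5 (q = -(-66 - 36*0)/5 = -(-66 + 0)/5 = -(-66)/5 = -⅕*(-66) = 66/5 ≈ 13.200)
(q*j)*(-94) = ((66/5)*(-210))*(-94) = -2772*(-94) = 260568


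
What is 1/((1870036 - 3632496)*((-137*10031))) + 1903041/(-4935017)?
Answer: -4609270668845997403/11952884414145949540 ≈ -0.38562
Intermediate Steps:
1/((1870036 - 3632496)*((-137*10031))) + 1903041/(-4935017) = 1/(-1762460*(-1374247)) + 1903041*(-1/4935017) = -1/1762460*(-1/1374247) - 1903041/4935017 = 1/2422055367620 - 1903041/4935017 = -4609270668845997403/11952884414145949540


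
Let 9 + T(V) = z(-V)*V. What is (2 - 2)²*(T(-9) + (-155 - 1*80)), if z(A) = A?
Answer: 0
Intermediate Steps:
T(V) = -9 - V² (T(V) = -9 + (-V)*V = -9 - V²)
(2 - 2)²*(T(-9) + (-155 - 1*80)) = (2 - 2)²*((-9 - 1*(-9)²) + (-155 - 1*80)) = 0²*((-9 - 1*81) + (-155 - 80)) = 0*((-9 - 81) - 235) = 0*(-90 - 235) = 0*(-325) = 0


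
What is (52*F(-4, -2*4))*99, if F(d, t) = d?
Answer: -20592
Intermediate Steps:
(52*F(-4, -2*4))*99 = (52*(-4))*99 = -208*99 = -20592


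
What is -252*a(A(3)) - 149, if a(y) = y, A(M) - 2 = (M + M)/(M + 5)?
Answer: -842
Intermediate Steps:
A(M) = 2 + 2*M/(5 + M) (A(M) = 2 + (M + M)/(M + 5) = 2 + (2*M)/(5 + M) = 2 + 2*M/(5 + M))
-252*a(A(3)) - 149 = -504*(5 + 2*3)/(5 + 3) - 149 = -504*(5 + 6)/8 - 149 = -504*11/8 - 149 = -252*11/4 - 149 = -693 - 149 = -842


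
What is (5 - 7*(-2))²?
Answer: 361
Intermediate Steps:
(5 - 7*(-2))² = (5 + 14)² = 19² = 361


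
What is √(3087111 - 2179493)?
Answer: √907618 ≈ 952.69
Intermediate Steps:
√(3087111 - 2179493) = √907618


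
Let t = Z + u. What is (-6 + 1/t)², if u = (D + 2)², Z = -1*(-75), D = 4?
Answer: 442225/12321 ≈ 35.892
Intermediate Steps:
Z = 75
u = 36 (u = (4 + 2)² = 6² = 36)
t = 111 (t = 75 + 36 = 111)
(-6 + 1/t)² = (-6 + 1/111)² = (-665/111)² = 442225/12321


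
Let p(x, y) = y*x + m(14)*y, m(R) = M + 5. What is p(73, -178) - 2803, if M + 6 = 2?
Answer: -15975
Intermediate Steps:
M = -4 (M = -6 + 2 = -4)
m(R) = 1 (m(R) = -4 + 5 = 1)
p(x, y) = y + x*y (p(x, y) = y*x + 1*y = x*y + y = y + x*y)
p(73, -178) - 2803 = -178*(1 + 73) - 2803 = -178*74 - 2803 = -13172 - 2803 = -15975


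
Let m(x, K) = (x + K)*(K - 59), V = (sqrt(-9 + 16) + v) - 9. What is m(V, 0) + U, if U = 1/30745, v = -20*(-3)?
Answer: -92511704/30745 - 59*sqrt(7) ≈ -3165.1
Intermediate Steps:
v = 60
U = 1/30745 ≈ 3.2526e-5
V = 51 + sqrt(7) (V = (sqrt(-9 + 16) + 60) - 9 = (sqrt(7) + 60) - 9 = (60 + sqrt(7)) - 9 = 51 + sqrt(7) ≈ 53.646)
m(x, K) = (-59 + K)*(K + x) (m(x, K) = (K + x)*(-59 + K) = (-59 + K)*(K + x))
m(V, 0) + U = (0**2 - 59*0 - 59*(51 + sqrt(7)) + 0*(51 + sqrt(7))) + 1/30745 = (0 + 0 + (-3009 - 59*sqrt(7)) + 0) + 1/30745 = (-3009 - 59*sqrt(7)) + 1/30745 = -92511704/30745 - 59*sqrt(7)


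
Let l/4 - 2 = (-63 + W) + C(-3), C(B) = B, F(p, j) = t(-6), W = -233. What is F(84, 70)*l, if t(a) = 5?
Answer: -5940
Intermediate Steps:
F(p, j) = 5
l = -1188 (l = 8 + 4*((-63 - 233) - 3) = 8 + 4*(-296 - 3) = 8 + 4*(-299) = 8 - 1196 = -1188)
F(84, 70)*l = 5*(-1188) = -5940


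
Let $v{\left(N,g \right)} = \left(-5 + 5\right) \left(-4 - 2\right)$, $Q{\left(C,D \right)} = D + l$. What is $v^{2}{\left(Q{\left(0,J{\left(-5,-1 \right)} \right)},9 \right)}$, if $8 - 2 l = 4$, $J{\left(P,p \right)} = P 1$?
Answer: $0$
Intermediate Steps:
$J{\left(P,p \right)} = P$
$l = 2$ ($l = 4 - 2 = 2$)
$Q{\left(C,D \right)} = 2 + D$ ($Q{\left(C,D \right)} = D + 2 = 2 + D$)
$v{\left(N,g \right)} = 0$ ($v{\left(N,g \right)} = 0 \left(-6\right) = 0$)
$v^{2}{\left(Q{\left(0,J{\left(-5,-1 \right)} \right)},9 \right)} = 0^{2} = 0$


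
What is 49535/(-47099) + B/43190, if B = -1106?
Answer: -156536296/145300415 ≈ -1.0773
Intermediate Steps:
49535/(-47099) + B/43190 = 49535/(-47099) - 1106/43190 = 49535*(-1/47099) - 1106*1/43190 = -49535/47099 - 79/3085 = -156536296/145300415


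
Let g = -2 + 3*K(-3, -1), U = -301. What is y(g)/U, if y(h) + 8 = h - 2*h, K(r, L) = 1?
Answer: 9/301 ≈ 0.029900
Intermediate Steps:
g = 1 (g = -2 + 3*1 = -2 + 3 = 1)
y(h) = -8 - h (y(h) = -8 + (h - 2*h) = -8 - h)
y(g)/U = (-8 - 1*1)/(-301) = (-8 - 1)*(-1/301) = -9*(-1/301) = 9/301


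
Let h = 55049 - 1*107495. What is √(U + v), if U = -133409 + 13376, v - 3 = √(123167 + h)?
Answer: √(-120030 + √70721) ≈ 346.07*I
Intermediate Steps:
h = -52446 (h = 55049 - 107495 = -52446)
v = 3 + √70721 (v = 3 + √(123167 - 52446) = 3 + √70721 ≈ 268.93)
U = -120033
√(U + v) = √(-120033 + (3 + √70721)) = √(-120030 + √70721)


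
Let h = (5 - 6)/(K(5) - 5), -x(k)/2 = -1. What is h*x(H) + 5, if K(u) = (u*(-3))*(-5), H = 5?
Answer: 174/35 ≈ 4.9714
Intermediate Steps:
K(u) = 15*u (K(u) = -3*u*(-5) = 15*u)
x(k) = 2 (x(k) = -2*(-1) = 2)
h = -1/70 (h = (5 - 6)/(15*5 - 5) = -1/(75 - 5) = -1/70 ≈ -0.014286)
h*x(H) + 5 = -1/70*2 + 5 = -1/35 + 5 = 174/35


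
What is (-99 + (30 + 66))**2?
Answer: 9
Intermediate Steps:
(-99 + (30 + 66))**2 = (-99 + 96)**2 = (-3)**2 = 9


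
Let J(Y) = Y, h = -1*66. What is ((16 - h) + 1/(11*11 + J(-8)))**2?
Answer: 85877289/12769 ≈ 6725.5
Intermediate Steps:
h = -66
((16 - h) + 1/(11*11 + J(-8)))**2 = ((16 - 1*(-66)) + 1/(11*11 - 8))**2 = ((16 + 66) + 1/(121 - 8))**2 = (82 + 1/113)**2 = (9267/113)**2 = 85877289/12769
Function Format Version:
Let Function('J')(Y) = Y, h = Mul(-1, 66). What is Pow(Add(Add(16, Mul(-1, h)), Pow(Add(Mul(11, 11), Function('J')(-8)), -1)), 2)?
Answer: Rational(85877289, 12769) ≈ 6725.5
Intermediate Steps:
h = -66
Pow(Add(Add(16, Mul(-1, h)), Pow(Add(Mul(11, 11), Function('J')(-8)), -1)), 2) = Pow(Add(Add(16, Mul(-1, -66)), Pow(Add(Mul(11, 11), -8), -1)), 2) = Pow(Add(Add(16, 66), Pow(Add(121, -8), -1)), 2) = Pow(Add(82, Pow(113, -1)), 2) = Pow(Add(82, Rational(1, 113)), 2) = Pow(Rational(9267, 113), 2) = Rational(85877289, 12769)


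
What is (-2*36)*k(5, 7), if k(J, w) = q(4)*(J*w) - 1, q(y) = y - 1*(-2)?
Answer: -15048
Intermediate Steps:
q(y) = 2 + y (q(y) = y + 2 = 2 + y)
k(J, w) = -1 + 6*J*w (k(J, w) = (2 + 4)*(J*w) - 1 = 6*(J*w) - 1 = 6*J*w - 1 = -1 + 6*J*w)
(-2*36)*k(5, 7) = (-2*36)*(-1 + 6*5*7) = -72*(-1 + 210) = -72*209 = -15048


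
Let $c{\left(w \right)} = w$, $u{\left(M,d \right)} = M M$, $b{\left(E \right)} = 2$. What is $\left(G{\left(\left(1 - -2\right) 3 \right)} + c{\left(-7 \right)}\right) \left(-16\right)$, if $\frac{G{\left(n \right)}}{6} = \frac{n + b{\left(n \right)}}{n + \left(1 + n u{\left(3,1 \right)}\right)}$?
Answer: $\frac{9136}{91} \approx 100.4$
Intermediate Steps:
$u{\left(M,d \right)} = M^{2}$
$G{\left(n \right)} = \frac{6 \left(2 + n\right)}{1 + 10 n}$ ($G{\left(n \right)} = 6 \frac{n + 2}{n + \left(1 + n 3^{2}\right)} = 6 \frac{2 + n}{n + \left(1 + n 9\right)} = 6 \frac{2 + n}{n + \left(1 + 9 n\right)} = 6 \frac{2 + n}{1 + 10 n} = \frac{6 \left(2 + n\right)}{1 + 10 n}$)
$\left(G{\left(\left(1 - -2\right) 3 \right)} + c{\left(-7 \right)}\right) \left(-16\right) = \left(\frac{6 \left(2 + \left(1 - -2\right) 3\right)}{1 + 10 \left(1 - -2\right) 3} - 7\right) \left(-16\right) = \left(\frac{6 \left(2 + \left(1 + 2\right) 3\right)}{1 + 10 \left(1 + 2\right) 3} - 7\right) \left(-16\right) = \left(\frac{6 \left(2 + 3 \cdot 3\right)}{1 + 10 \cdot 3 \cdot 3} - 7\right) \left(-16\right) = \left(\frac{6 \left(2 + 9\right)}{1 + 10 \cdot 9} - 7\right) \left(-16\right) = \left(6 \frac{1}{1 + 90} \cdot 11 - 7\right) \left(-16\right) = \left(6 \cdot \frac{1}{91} \cdot 11 - 7\right) \left(-16\right) = \left(\frac{66}{91} - 7\right) \left(-16\right) = \left(- \frac{571}{91}\right) \left(-16\right) = \frac{9136}{91}$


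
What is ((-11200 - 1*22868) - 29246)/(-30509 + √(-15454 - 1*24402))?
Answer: 1931646826/930838937 + 253256*I*√2491/930838937 ≈ 2.0752 + 0.013579*I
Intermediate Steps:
((-11200 - 1*22868) - 29246)/(-30509 + √(-15454 - 1*24402)) = ((-11200 - 22868) - 29246)/(-30509 + √(-15454 - 24402)) = (-34068 - 29246)/(-30509 + √(-39856)) = -63314/(-30509 + 4*I*√2491)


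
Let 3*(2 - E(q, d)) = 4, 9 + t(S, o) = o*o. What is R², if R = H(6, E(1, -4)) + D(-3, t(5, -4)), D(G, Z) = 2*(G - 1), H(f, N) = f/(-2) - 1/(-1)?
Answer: 100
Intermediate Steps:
t(S, o) = -9 + o² (t(S, o) = -9 + o*o = -9 + o²)
E(q, d) = ⅔ (E(q, d) = 2 - ⅓*4 = 2 - 4/3 = ⅔)
H(f, N) = 1 - f/2 (H(f, N) = f*(-½) - 1*(-1) = -f/2 + 1 = 1 - f/2)
D(G, Z) = -2 + 2*G (D(G, Z) = 2*(-1 + G) = -2 + 2*G)
R = -10 (R = (1 - ½*6) + (-2 + 2*(-3)) = (1 - 3) + (-2 - 6) = -2 - 8 = -10)
R² = (-10)² = 100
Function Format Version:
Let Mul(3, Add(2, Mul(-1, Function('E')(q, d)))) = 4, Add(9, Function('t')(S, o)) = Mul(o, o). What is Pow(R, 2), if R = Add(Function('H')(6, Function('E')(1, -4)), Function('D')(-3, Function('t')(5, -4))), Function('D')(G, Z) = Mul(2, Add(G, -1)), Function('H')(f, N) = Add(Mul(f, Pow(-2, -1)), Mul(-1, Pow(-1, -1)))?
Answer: 100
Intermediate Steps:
Function('t')(S, o) = Add(-9, Pow(o, 2)) (Function('t')(S, o) = Add(-9, Mul(o, o)) = Add(-9, Pow(o, 2)))
Function('E')(q, d) = Rational(2, 3) (Function('E')(q, d) = Add(2, Mul(Rational(-1, 3), 4)) = Add(2, Rational(-4, 3)) = Rational(2, 3))
Function('H')(f, N) = Add(1, Mul(Rational(-1, 2), f)) (Function('H')(f, N) = Add(Mul(f, Rational(-1, 2)), Mul(-1, -1)) = Add(Mul(Rational(-1, 2), f), 1) = Add(1, Mul(Rational(-1, 2), f)))
Function('D')(G, Z) = Add(-2, Mul(2, G)) (Function('D')(G, Z) = Mul(2, Add(-1, G)) = Add(-2, Mul(2, G)))
R = -10 (R = Add(Add(1, Mul(Rational(-1, 2), 6)), Add(-2, Mul(2, -3))) = Add(Add(1, -3), Add(-2, -6)) = Add(-2, -8) = -10)
Pow(R, 2) = Pow(-10, 2) = 100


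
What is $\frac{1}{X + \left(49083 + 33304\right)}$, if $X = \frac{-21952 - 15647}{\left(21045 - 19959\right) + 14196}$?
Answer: $\frac{5094}{419666845} \approx 1.2138 \cdot 10^{-5}$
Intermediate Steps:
$X = - \frac{12533}{5094}$ ($X = - \frac{37599}{\left(21045 - 19959\right) + 14196} = - \frac{37599}{1086 + 14196} = - \frac{37599}{15282} = \left(-37599\right) \frac{1}{15282} = - \frac{12533}{5094} \approx -2.4603$)
$\frac{1}{X + \left(49083 + 33304\right)} = \frac{1}{- \frac{12533}{5094} + \left(49083 + 33304\right)} = \frac{1}{- \frac{12533}{5094} + 82387} = \frac{1}{\frac{419666845}{5094}} = \frac{5094}{419666845}$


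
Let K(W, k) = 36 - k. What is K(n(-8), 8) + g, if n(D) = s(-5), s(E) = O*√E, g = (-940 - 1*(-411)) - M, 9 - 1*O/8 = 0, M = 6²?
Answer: -537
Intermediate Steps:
M = 36
O = 72 (O = 72 - 8*0 = 72 + 0 = 72)
g = -565 (g = (-940 - 1*(-411)) - 1*36 = (-940 + 411) - 36 = -529 - 36 = -565)
s(E) = 72*√E
n(D) = 72*I*√5 (n(D) = 72*√(-5) = 72*(I*√5) = 72*I*√5)
K(n(-8), 8) + g = (36 - 1*8) - 565 = (36 - 8) - 565 = 28 - 565 = -537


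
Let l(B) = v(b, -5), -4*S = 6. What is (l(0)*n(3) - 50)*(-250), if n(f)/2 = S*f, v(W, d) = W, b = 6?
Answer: 26000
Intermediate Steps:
S = -3/2 (S = -1/4*6 = -3/2 ≈ -1.5000)
n(f) = -3*f (n(f) = 2*(-3*f/2) = -3*f)
l(B) = 6
(l(0)*n(3) - 50)*(-250) = (6*(-3*3) - 50)*(-250) = (6*(-9) - 50)*(-250) = (-54 - 50)*(-250) = -104*(-250) = 26000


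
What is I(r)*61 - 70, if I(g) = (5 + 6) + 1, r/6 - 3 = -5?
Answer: 662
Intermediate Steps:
r = -12 (r = 18 + 6*(-5) = 18 - 30 = -12)
I(g) = 12 (I(g) = 11 + 1 = 12)
I(r)*61 - 70 = 12*61 - 70 = 732 - 70 = 662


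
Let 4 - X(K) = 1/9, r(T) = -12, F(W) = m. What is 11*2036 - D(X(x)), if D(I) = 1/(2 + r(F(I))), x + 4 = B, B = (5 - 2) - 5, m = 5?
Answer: 223961/10 ≈ 22396.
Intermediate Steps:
F(W) = 5
B = -2 (B = 3 - 5 = -2)
x = -6 (x = -4 - 2 = -6)
X(K) = 35/9 (X(K) = 4 - 1/9 = 4 - 1*⅑ = 4 - ⅑ = 35/9)
D(I) = -⅒ (D(I) = 1/(2 - 12) = 1/(-10) = -⅒)
11*2036 - D(X(x)) = 11*2036 - 1*(-⅒) = 22396 + ⅒ = 223961/10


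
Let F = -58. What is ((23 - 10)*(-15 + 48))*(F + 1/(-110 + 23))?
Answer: -721721/29 ≈ -24887.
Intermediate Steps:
((23 - 10)*(-15 + 48))*(F + 1/(-110 + 23)) = ((23 - 10)*(-15 + 48))*(-58 + 1/(-110 + 23)) = (13*33)*(-58 + 1/(-87)) = 429*(-58 - 1/87) = 429*(-5047/87) = -721721/29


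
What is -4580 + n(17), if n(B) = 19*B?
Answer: -4257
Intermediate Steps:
-4580 + n(17) = -4580 + 19*17 = -4580 + 323 = -4257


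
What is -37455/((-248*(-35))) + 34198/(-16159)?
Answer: -180414797/28052024 ≈ -6.4314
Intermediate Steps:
-37455/((-248*(-35))) + 34198/(-16159) = -37455/8680 + 34198*(-1/16159) = -37455*1/8680 - 34198/16159 = -7491/1736 - 34198/16159 = -180414797/28052024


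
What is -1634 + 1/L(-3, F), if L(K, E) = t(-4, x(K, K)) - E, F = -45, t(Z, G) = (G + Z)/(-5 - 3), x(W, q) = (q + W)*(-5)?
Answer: -272874/167 ≈ -1634.0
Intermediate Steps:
x(W, q) = -5*W - 5*q (x(W, q) = (W + q)*(-5) = -5*W - 5*q)
t(Z, G) = -G/8 - Z/8 (t(Z, G) = (G + Z)/(-8) = (G + Z)*(-1/8) = -G/8 - Z/8)
L(K, E) = 1/2 - E + 5*K/4 (L(K, E) = (-(-5*K - 5*K)/8 - 1/8*(-4)) - E = (-(-5)*K/4 + 1/2) - E = (5*K/4 + 1/2) - E = (1/2 + 5*K/4) - E = 1/2 - E + 5*K/4)
-1634 + 1/L(-3, F) = -1634 + 1/(1/2 - 1*(-45) + (5/4)*(-3)) = -1634 + 1/(1/2 + 45 - 15/4) = -1634 + 1/(167/4) = -1634 + 4/167 = -272874/167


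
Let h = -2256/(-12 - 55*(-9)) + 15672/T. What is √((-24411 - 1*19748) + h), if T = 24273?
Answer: I*√8326691215848103/434217 ≈ 210.15*I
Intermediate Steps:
h = -5243368/1302651 (h = -2256/(-12 - 55*(-9)) + 15672/24273 = -2256/(-12 + 495) + 15672*(1/24273) = -2256/483 + 5224/8091 = -2256*1/483 + 5224/8091 = -752/161 + 5224/8091 = -5243368/1302651 ≈ -4.0252)
√((-24411 - 1*19748) + h) = √((-24411 - 1*19748) - 5243368/1302651) = √((-24411 - 19748) - 5243368/1302651) = √(-44159 - 5243368/1302651) = √(-57529008877/1302651) = I*√8326691215848103/434217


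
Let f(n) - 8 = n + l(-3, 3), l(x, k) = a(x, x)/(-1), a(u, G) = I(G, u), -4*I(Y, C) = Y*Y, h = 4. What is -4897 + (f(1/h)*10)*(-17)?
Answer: -6682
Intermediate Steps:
I(Y, C) = -Y**2/4 (I(Y, C) = -Y*Y/4 = -Y**2/4)
a(u, G) = -G**2/4
l(x, k) = x**2/4 (l(x, k) = -x**2/4/(-1) = -x**2/4*(-1) = x**2/4)
f(n) = 41/4 + n (f(n) = 8 + (n + (1/4)*(-3)**2) = 8 + (n + (1/4)*9) = 8 + (n + 9/4) = 8 + (9/4 + n) = 41/4 + n)
-4897 + (f(1/h)*10)*(-17) = -4897 + ((41/4 + 1/4)*10)*(-17) = -4897 + ((21/2)*10)*(-17) = -4897 + 105*(-17) = -4897 - 1785 = -6682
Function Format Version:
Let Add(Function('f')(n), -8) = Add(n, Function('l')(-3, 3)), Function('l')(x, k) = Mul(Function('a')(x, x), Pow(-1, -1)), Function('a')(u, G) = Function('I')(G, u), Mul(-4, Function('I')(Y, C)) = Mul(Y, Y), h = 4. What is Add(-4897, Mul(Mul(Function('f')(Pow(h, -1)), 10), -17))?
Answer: -6682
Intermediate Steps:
Function('I')(Y, C) = Mul(Rational(-1, 4), Pow(Y, 2)) (Function('I')(Y, C) = Mul(Rational(-1, 4), Mul(Y, Y)) = Mul(Rational(-1, 4), Pow(Y, 2)))
Function('a')(u, G) = Mul(Rational(-1, 4), Pow(G, 2))
Function('l')(x, k) = Mul(Rational(1, 4), Pow(x, 2)) (Function('l')(x, k) = Mul(Mul(Rational(-1, 4), Pow(x, 2)), Pow(-1, -1)) = Mul(Mul(Rational(-1, 4), Pow(x, 2)), -1) = Mul(Rational(1, 4), Pow(x, 2)))
Function('f')(n) = Add(Rational(41, 4), n) (Function('f')(n) = Add(8, Add(n, Mul(Rational(1, 4), Pow(-3, 2)))) = Add(8, Add(n, Mul(Rational(1, 4), 9))) = Add(8, Add(n, Rational(9, 4))) = Add(8, Add(Rational(9, 4), n)) = Add(Rational(41, 4), n))
Add(-4897, Mul(Mul(Function('f')(Pow(h, -1)), 10), -17)) = Add(-4897, Mul(Mul(Add(Rational(41, 4), Pow(4, -1)), 10), -17)) = Add(-4897, Mul(Mul(Add(Rational(41, 4), Rational(1, 4)), 10), -17)) = Add(-4897, Mul(Mul(Rational(21, 2), 10), -17)) = Add(-4897, Mul(105, -17)) = Add(-4897, -1785) = -6682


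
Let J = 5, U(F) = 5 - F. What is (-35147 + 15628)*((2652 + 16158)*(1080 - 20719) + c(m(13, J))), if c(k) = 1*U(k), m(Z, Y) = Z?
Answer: 7210505943362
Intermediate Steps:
c(k) = 5 - k (c(k) = 1*(5 - k) = 5 - k)
(-35147 + 15628)*((2652 + 16158)*(1080 - 20719) + c(m(13, J))) = (-35147 + 15628)*((2652 + 16158)*(1080 - 20719) + (5 - 1*13)) = -19519*(18810*(-19639) + (5 - 13)) = -19519*(-369409590 - 8) = -19519*(-369409598) = 7210505943362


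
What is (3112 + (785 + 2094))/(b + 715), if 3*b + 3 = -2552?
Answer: -17973/410 ≈ -43.837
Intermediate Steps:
b = -2555/3 (b = -1 + (⅓)*(-2552) = -1 - 2552/3 = -2555/3 ≈ -851.67)
(3112 + (785 + 2094))/(b + 715) = (3112 + (785 + 2094))/(-2555/3 + 715) = (3112 + 2879)/(-410/3) = 5991*(-3/410) = -17973/410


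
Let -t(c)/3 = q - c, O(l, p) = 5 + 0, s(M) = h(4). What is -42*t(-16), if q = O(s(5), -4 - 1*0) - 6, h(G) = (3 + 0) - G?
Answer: 1890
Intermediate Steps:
h(G) = 3 - G
s(M) = -1 (s(M) = 3 - 1*4 = 3 - 4 = -1)
O(l, p) = 5
q = -1 (q = 5 - 6 = -1)
t(c) = 3 + 3*c (t(c) = -3*(-1 - c) = 3 + 3*c)
-42*t(-16) = -42*(3 + 3*(-16)) = -42*(3 - 48) = -42*(-45) = 1890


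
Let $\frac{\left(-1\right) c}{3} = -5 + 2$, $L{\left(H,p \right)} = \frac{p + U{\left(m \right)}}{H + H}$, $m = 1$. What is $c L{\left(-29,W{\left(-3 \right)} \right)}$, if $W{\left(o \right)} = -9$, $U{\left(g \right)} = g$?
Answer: $\frac{36}{29} \approx 1.2414$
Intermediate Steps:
$L{\left(H,p \right)} = \frac{1 + p}{2 H}$ ($L{\left(H,p \right)} = \frac{p + 1}{H + H} = \frac{1 + p}{2 H}$)
$c = 9$ ($c = - 3 \left(-5 + 2\right) = \left(-3\right) \left(-3\right) = 9$)
$c L{\left(-29,W{\left(-3 \right)} \right)} = 9 \frac{1 - 9}{2 \left(-29\right)} = 9 \cdot \frac{1}{2} \left(- \frac{1}{29}\right) \left(-8\right) = 9 \cdot \frac{4}{29} = \frac{36}{29}$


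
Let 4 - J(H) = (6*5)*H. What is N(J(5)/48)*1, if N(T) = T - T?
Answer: 0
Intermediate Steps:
J(H) = 4 - 30*H (J(H) = 4 - 6*5*H = 4 - 30*H)
N(T) = 0
N(J(5)/48)*1 = 0*1 = 0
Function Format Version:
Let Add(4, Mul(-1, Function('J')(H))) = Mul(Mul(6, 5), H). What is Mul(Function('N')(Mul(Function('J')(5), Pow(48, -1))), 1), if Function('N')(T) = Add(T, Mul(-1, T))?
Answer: 0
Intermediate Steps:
Function('J')(H) = Add(4, Mul(-30, H)) (Function('J')(H) = Add(4, Mul(-1, Mul(Mul(6, 5), H))) = Add(4, Mul(-1, Mul(30, H))) = Add(4, Mul(-30, H)))
Function('N')(T) = 0
Mul(Function('N')(Mul(Function('J')(5), Pow(48, -1))), 1) = Mul(0, 1) = 0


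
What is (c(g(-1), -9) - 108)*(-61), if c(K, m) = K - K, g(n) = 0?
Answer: 6588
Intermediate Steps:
c(K, m) = 0
(c(g(-1), -9) - 108)*(-61) = (0 - 108)*(-61) = -108*(-61) = 6588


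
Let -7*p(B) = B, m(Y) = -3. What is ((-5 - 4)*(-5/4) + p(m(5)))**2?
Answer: 106929/784 ≈ 136.39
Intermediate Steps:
p(B) = -B/7
((-5 - 4)*(-5/4) + p(m(5)))**2 = ((-5 - 4)*(-5/4) - 1/7*(-3))**2 = (-(-45)/4 + 3/7)**2 = (-9*(-5/4) + 3/7)**2 = (45/4 + 3/7)**2 = (327/28)**2 = 106929/784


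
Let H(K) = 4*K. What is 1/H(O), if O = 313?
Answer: 1/1252 ≈ 0.00079872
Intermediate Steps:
1/H(O) = 1/(4*313) = 1/1252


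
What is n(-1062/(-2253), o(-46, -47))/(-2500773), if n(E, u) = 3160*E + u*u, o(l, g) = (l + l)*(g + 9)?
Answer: -9179852656/1878080523 ≈ -4.8879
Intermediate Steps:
o(l, g) = 2*l*(9 + g) (o(l, g) = (2*l)*(9 + g) = 2*l*(9 + g))
n(E, u) = u² + 3160*E (n(E, u) = 3160*E + u² = u² + 3160*E)
n(-1062/(-2253), o(-46, -47))/(-2500773) = ((2*(-46)*(9 - 47))² + 3160*(-1062/(-2253)))/(-2500773) = ((2*(-46)*(-38))² + 3160*(-1062*(-1/2253)))*(-1/2500773) = (3496² + 3160*(354/751))*(-1/2500773) = (12222016 + 1118640/751)*(-1/2500773) = (9179852656/751)*(-1/2500773) = -9179852656/1878080523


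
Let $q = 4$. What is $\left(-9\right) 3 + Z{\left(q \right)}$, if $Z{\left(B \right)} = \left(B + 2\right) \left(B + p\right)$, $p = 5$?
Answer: $27$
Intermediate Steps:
$Z{\left(B \right)} = \left(2 + B\right) \left(5 + B\right)$ ($Z{\left(B \right)} = \left(B + 2\right) \left(B + 5\right) = \left(2 + B\right) \left(5 + B\right)$)
$\left(-9\right) 3 + Z{\left(q \right)} = \left(-9\right) 3 + \left(10 + 4^{2} + 7 \cdot 4\right) = -27 + \left(10 + 16 + 28\right) = -27 + 54 = 27$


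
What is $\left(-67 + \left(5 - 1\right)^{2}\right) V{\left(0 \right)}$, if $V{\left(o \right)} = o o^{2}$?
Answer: $0$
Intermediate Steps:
$V{\left(o \right)} = o^{3}$
$\left(-67 + \left(5 - 1\right)^{2}\right) V{\left(0 \right)} = \left(-67 + \left(5 - 1\right)^{2}\right) 0^{3} = \left(-67 + 4^{2}\right) 0 = \left(-67 + 16\right) 0 = \left(-51\right) 0 = 0$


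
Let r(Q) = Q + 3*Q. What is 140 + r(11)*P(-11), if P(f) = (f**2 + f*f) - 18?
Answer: 9996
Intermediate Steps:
r(Q) = 4*Q
P(f) = -18 + 2*f**2 (P(f) = (f**2 + f**2) - 18 = 2*f**2 - 18 = -18 + 2*f**2)
140 + r(11)*P(-11) = 140 + (4*11)*(-18 + 2*(-11)**2) = 140 + 44*(-18 + 2*121) = 140 + 44*(-18 + 242) = 140 + 44*224 = 140 + 9856 = 9996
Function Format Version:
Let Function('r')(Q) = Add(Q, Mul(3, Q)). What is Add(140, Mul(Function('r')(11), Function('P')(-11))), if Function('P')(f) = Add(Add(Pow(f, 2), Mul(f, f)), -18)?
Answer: 9996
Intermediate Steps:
Function('r')(Q) = Mul(4, Q)
Function('P')(f) = Add(-18, Mul(2, Pow(f, 2))) (Function('P')(f) = Add(Add(Pow(f, 2), Pow(f, 2)), -18) = Add(Mul(2, Pow(f, 2)), -18) = Add(-18, Mul(2, Pow(f, 2))))
Add(140, Mul(Function('r')(11), Function('P')(-11))) = Add(140, Mul(Mul(4, 11), Add(-18, Mul(2, Pow(-11, 2))))) = Add(140, Mul(44, Add(-18, Mul(2, 121)))) = Add(140, Mul(44, Add(-18, 242))) = Add(140, Mul(44, 224)) = Add(140, 9856) = 9996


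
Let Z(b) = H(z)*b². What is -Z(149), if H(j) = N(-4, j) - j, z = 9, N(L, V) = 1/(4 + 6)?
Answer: 1975889/10 ≈ 1.9759e+5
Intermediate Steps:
N(L, V) = ⅒ (N(L, V) = 1/10 = ⅒)
H(j) = ⅒ - j
Z(b) = -89*b²/10 (Z(b) = (⅒ - 1*9)*b² = (⅒ - 9)*b² = -89*b²/10)
-Z(149) = -(-89)*149²/10 = -(-89)*22201/10 = -1*(-1975889/10) = 1975889/10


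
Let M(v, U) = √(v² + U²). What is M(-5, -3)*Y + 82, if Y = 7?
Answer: 82 + 7*√34 ≈ 122.82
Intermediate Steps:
M(v, U) = √(U² + v²)
M(-5, -3)*Y + 82 = √((-3)² + (-5)²)*7 + 82 = √(9 + 25)*7 + 82 = √34*7 + 82 = 7*√34 + 82 = 82 + 7*√34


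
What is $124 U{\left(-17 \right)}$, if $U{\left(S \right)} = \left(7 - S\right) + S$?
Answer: $868$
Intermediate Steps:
$U{\left(S \right)} = 7$
$124 U{\left(-17 \right)} = 124 \cdot 7 = 868$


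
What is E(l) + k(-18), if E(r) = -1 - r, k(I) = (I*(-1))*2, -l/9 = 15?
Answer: 170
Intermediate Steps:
l = -135 (l = -9*15 = -135)
k(I) = -2*I (k(I) = -I*2 = -2*I)
E(l) + k(-18) = (-1 - 1*(-135)) - 2*(-18) = (-1 + 135) + 36 = 134 + 36 = 170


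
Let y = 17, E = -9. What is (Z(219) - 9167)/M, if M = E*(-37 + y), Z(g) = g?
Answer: -2237/45 ≈ -49.711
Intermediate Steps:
M = 180 (M = -9*(-37 + 17) = -9*(-20) = 180)
(Z(219) - 9167)/M = (219 - 9167)/180 = -8948*1/180 = -2237/45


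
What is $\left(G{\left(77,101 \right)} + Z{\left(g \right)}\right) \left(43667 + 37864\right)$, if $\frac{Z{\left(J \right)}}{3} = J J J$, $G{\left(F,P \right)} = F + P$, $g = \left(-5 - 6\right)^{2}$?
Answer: $433325932191$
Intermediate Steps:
$g = 121$ ($g = \left(-11\right)^{2} = 121$)
$Z{\left(J \right)} = 3 J^{3}$ ($Z{\left(J \right)} = 3 J J J = 3 J J^{2} = 3 J^{3}$)
$\left(G{\left(77,101 \right)} + Z{\left(g \right)}\right) \left(43667 + 37864\right) = \left(\left(77 + 101\right) + 3 \cdot 121^{3}\right) \left(43667 + 37864\right) = \left(178 + 3 \cdot 1771561\right) 81531 = \left(178 + 5314683\right) 81531 = 5314861 \cdot 81531 = 433325932191$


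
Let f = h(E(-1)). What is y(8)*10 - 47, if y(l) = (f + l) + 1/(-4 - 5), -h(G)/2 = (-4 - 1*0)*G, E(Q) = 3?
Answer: 2447/9 ≈ 271.89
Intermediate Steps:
h(G) = 8*G (h(G) = -2*(-4 - 1*0)*G = -2*(-4 + 0)*G = -(-8)*G = 8*G)
f = 24 (f = 8*3 = 24)
y(l) = 215/9 + l (y(l) = (24 + l) + 1/(-4 - 5) = (24 + l) + 1/(-9) = (24 + l) - ⅑ = 215/9 + l)
y(8)*10 - 47 = (215/9 + 8)*10 - 47 = (287/9)*10 - 47 = 2870/9 - 47 = 2447/9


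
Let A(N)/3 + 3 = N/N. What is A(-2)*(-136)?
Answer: 816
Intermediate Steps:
A(N) = -6 (A(N) = -9 + 3*(N/N) = -9 + 3*1 = -9 + 3 = -6)
A(-2)*(-136) = -6*(-136) = 816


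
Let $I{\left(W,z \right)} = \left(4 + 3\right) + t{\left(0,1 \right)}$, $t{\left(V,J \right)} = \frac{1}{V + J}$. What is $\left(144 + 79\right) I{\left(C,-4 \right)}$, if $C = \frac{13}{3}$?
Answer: $1784$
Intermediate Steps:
$C = \frac{13}{3}$ ($C = 13 \cdot \frac{1}{3} = \frac{13}{3} \approx 4.3333$)
$t{\left(V,J \right)} = \frac{1}{J + V}$
$I{\left(W,z \right)} = 8$ ($I{\left(W,z \right)} = \left(4 + 3\right) + \frac{1}{1 + 0} = 7 + 1^{-1} = 7 + 1 = 8$)
$\left(144 + 79\right) I{\left(C,-4 \right)} = \left(144 + 79\right) 8 = 223 \cdot 8 = 1784$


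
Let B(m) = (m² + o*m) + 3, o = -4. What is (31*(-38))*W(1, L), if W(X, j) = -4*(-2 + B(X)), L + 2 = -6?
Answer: -9424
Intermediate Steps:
L = -8 (L = -2 - 6 = -8)
B(m) = 3 + m² - 4*m (B(m) = (m² - 4*m) + 3 = 3 + m² - 4*m)
W(X, j) = -4 - 4*X² + 16*X (W(X, j) = -4*(-2 + (3 + X² - 4*X)) = -4*(1 + X² - 4*X) = -4 - 4*X² + 16*X)
(31*(-38))*W(1, L) = (31*(-38))*(-4 - 4*1² + 16*1) = -1178*(-4 - 4*1 + 16) = -1178*(-4 - 4 + 16) = -1178*8 = -9424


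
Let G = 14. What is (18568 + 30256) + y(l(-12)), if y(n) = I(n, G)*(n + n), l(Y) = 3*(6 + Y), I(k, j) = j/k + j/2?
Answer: 48600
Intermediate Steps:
I(k, j) = j/2 + j/k (I(k, j) = j/k + j*(½) = j/k + j/2 = j/2 + j/k)
l(Y) = 18 + 3*Y
y(n) = 2*n*(7 + 14/n) (y(n) = ((½)*14 + 14/n)*(n + n) = (7 + 14/n)*(2*n) = 2*n*(7 + 14/n))
(18568 + 30256) + y(l(-12)) = (18568 + 30256) + (28 + 14*(18 + 3*(-12))) = 48824 + (28 + 14*(18 - 36)) = 48824 + (28 + 14*(-18)) = 48824 + (28 - 252) = 48824 - 224 = 48600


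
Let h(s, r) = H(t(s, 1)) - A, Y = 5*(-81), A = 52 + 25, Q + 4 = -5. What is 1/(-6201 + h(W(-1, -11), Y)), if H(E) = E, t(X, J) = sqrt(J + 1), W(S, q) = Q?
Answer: -3139/19706641 - sqrt(2)/39413282 ≈ -0.00015932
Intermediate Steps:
Q = -9 (Q = -4 - 5 = -9)
W(S, q) = -9
t(X, J) = sqrt(1 + J)
A = 77
Y = -405
h(s, r) = -77 + sqrt(2) (h(s, r) = sqrt(1 + 1) - 1*77 = sqrt(2) - 77 = -77 + sqrt(2))
1/(-6201 + h(W(-1, -11), Y)) = 1/(-6201 + (-77 + sqrt(2))) = 1/(-6278 + sqrt(2))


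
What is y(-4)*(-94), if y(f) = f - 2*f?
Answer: -376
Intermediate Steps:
y(f) = -f
y(-4)*(-94) = -1*(-4)*(-94) = 4*(-94) = -376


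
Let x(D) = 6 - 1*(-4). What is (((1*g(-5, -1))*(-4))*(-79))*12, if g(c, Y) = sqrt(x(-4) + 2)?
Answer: 7584*sqrt(3) ≈ 13136.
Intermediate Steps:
x(D) = 10 (x(D) = 6 + 4 = 10)
g(c, Y) = 2*sqrt(3) (g(c, Y) = sqrt(10 + 2) = sqrt(12) = 2*sqrt(3))
(((1*g(-5, -1))*(-4))*(-79))*12 = (((1*(2*sqrt(3)))*(-4))*(-79))*12 = (((2*sqrt(3))*(-4))*(-79))*12 = (-8*sqrt(3)*(-79))*12 = (632*sqrt(3))*12 = 7584*sqrt(3)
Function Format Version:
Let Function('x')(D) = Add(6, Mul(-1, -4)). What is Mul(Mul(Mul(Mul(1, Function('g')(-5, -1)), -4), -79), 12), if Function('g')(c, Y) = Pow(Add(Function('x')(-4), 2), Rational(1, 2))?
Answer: Mul(7584, Pow(3, Rational(1, 2))) ≈ 13136.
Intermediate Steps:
Function('x')(D) = 10 (Function('x')(D) = Add(6, 4) = 10)
Function('g')(c, Y) = Mul(2, Pow(3, Rational(1, 2))) (Function('g')(c, Y) = Pow(Add(10, 2), Rational(1, 2)) = Pow(12, Rational(1, 2)) = Mul(2, Pow(3, Rational(1, 2))))
Mul(Mul(Mul(Mul(1, Function('g')(-5, -1)), -4), -79), 12) = Mul(Mul(Mul(Mul(1, Mul(2, Pow(3, Rational(1, 2)))), -4), -79), 12) = Mul(Mul(Mul(Mul(2, Pow(3, Rational(1, 2))), -4), -79), 12) = Mul(Mul(Mul(-8, Pow(3, Rational(1, 2))), -79), 12) = Mul(Mul(632, Pow(3, Rational(1, 2))), 12) = Mul(7584, Pow(3, Rational(1, 2)))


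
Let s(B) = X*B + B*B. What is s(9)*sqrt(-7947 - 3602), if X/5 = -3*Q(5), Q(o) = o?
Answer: -594*I*sqrt(11549) ≈ -63835.0*I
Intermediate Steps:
X = -75 (X = 5*(-3*5) = 5*(-15) = -75)
s(B) = B**2 - 75*B (s(B) = -75*B + B*B = -75*B + B**2 = B**2 - 75*B)
s(9)*sqrt(-7947 - 3602) = (9*(-75 + 9))*sqrt(-7947 - 3602) = (9*(-66))*sqrt(-11549) = -594*I*sqrt(11549)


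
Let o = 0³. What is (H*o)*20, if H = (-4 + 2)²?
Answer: 0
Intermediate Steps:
o = 0
H = 4 (H = (-2)² = 4)
(H*o)*20 = (4*0)*20 = 0*20 = 0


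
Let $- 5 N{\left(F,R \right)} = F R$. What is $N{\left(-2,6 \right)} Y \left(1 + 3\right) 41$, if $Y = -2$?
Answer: $- \frac{3936}{5} \approx -787.2$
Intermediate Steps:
$N{\left(F,R \right)} = - \frac{F R}{5}$
$N{\left(-2,6 \right)} Y \left(1 + 3\right) 41 = \left(- \frac{1}{5}\right) \left(-2\right) 6 \left(- 2 \left(1 + 3\right)\right) 41 = \frac{12 \left(\left(-2\right) 4\right)}{5} \cdot 41 = \frac{12}{5} \left(-8\right) 41 = \left(- \frac{96}{5}\right) 41 = - \frac{3936}{5}$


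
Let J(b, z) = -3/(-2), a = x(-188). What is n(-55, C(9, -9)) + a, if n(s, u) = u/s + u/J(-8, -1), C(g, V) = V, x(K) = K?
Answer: -10661/55 ≈ -193.84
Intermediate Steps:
a = -188
J(b, z) = 3/2 (J(b, z) = -3*(-½) = 3/2)
n(s, u) = 2*u/3 + u/s (n(s, u) = u/s + u/(3/2) = u/s + u*(⅔) = u/s + 2*u/3 = 2*u/3 + u/s)
n(-55, C(9, -9)) + a = ((⅔)*(-9) - 9/(-55)) - 188 = (-6 - 9*(-1/55)) - 188 = (-6 + 9/55) - 188 = -321/55 - 188 = -10661/55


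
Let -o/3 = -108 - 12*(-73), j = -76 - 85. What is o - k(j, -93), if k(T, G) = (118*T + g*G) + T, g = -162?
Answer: 1789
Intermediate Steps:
j = -161
k(T, G) = -162*G + 119*T (k(T, G) = (118*T - 162*G) + T = (-162*G + 118*T) + T = -162*G + 119*T)
o = -2304 (o = -3*(-108 - 12*(-73)) = -3*(-108 + 876) = -3*768 = -2304)
o - k(j, -93) = -2304 - (-162*(-93) + 119*(-161)) = -2304 - (15066 - 19159) = -2304 - 1*(-4093) = -2304 + 4093 = 1789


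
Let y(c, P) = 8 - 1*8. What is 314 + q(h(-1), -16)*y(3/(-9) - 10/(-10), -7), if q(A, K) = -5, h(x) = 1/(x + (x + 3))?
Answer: 314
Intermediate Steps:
h(x) = 1/(3 + 2*x) (h(x) = 1/(x + (3 + x)) = 1/(3 + 2*x))
y(c, P) = 0 (y(c, P) = 8 - 8 = 0)
314 + q(h(-1), -16)*y(3/(-9) - 10/(-10), -7) = 314 - 5*0 = 314 + 0 = 314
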